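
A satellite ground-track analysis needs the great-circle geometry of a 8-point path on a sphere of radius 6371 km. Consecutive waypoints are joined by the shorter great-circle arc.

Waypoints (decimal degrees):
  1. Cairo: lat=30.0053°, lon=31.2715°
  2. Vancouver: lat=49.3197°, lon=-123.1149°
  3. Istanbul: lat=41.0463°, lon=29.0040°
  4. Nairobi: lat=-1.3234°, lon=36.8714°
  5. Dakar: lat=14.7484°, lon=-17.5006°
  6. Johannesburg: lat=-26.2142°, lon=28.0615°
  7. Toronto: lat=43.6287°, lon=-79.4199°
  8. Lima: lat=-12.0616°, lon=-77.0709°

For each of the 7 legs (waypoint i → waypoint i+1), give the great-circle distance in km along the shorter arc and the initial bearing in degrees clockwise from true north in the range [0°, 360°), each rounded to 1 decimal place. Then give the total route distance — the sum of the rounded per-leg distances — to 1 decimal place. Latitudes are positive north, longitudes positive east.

Leg 1: dist=10836.6 km, bearing=343.5°
Leg 2: dist=9603.0 km, bearing=20.7°
Leg 3: dist=4778.0 km, bearing=168.4°
Leg 4: dist=6241.5 km, bearing=288.8°
Leg 5: dist=6708.6 km, bearing=132.5°
Leg 6: dist=13342.3 km, bearing=307.1°
Leg 7: dist=6197.1 km, bearing=177.2°
Total: 57707.1 km

Leg 1: φ1=0.5236913, φ2=0.8607912, Δφ=0.3370999, Δλ=-2.6945510 rad; a=sin²(Δφ/2)+cosφ1·cosφ2·sin²(Δλ/2)=0.5648832895; c=2·atan2(√a, √(1-a))=1.700929891; dist=6371·c=10836.624 ≈ 10836.6 km; running total=10836.6 km
Leg 1 bearing: y=sinΔλ·cosφ2=-0.28178931, x=cosφ1·sinφ2-sinφ1·cosφ2·cosΔλ=0.95066052; θ=atan2(y, x)=-16.5106° <0 so +360° → 343.4894° ≈ 343.5°
Leg 2: φ1=0.8607912, φ2=0.7163931, Δφ=-0.1443981, Δλ=2.6549757 rad; a=sin²(Δφ/2)+cosφ1·cosφ2·sin²(Δλ/2)=0.4682734492; c=2·atan2(√a, √(1-a))=1.507300568; dist=6371·c=9603.012 ≈ 9603.0 km; running total=20439.6 km
Leg 2 bearing: y=sinΔλ·cosφ2=0.35268304, x=cosφ1·sinφ2-sinφ1·cosφ2·cosΔλ=0.93358898; θ=atan2(y, x)=20.6951° ≈ 20.7°
Leg 3: φ1=0.7163931, φ2=-0.0230977, Δφ=-0.7394908, Δλ=0.1373120 rad; a=sin²(Δφ/2)+cosφ1·cosφ2·sin²(Δλ/2)=0.1341424909; c=2·atan2(√a, √(1-a))=0.749961637; dist=6371·c=4778.006 ≈ 4778.0 km; running total=25217.6 km
Leg 3 bearing: y=sinΔλ·cosφ2=0.13684443, x=cosφ1·sinφ2-sinφ1·cosφ2·cosΔλ=-0.66773253; θ=atan2(y, x)=168.4182° ≈ 168.4°
Leg 4: φ1=-0.0230977, φ2=0.2574081, Δφ=0.2805058, Δλ=-0.9489704 rad; a=sin²(Δφ/2)+cosφ1·cosφ2·sin²(Δλ/2)=0.2213509208; c=2·atan2(√a, √(1-a))=0.979668100; dist=6371·c=6241.465 ≈ 6241.5 km; running total=31459.1 km
Leg 4 bearing: y=sinΔλ·cosφ2=-0.78603637, x=cosφ1·sinφ2-sinφ1·cosφ2·cosΔλ=0.26751745; θ=atan2(y, x)=-71.2046° <0 so +360° → 288.7954° ≈ 288.8°
Leg 5: φ1=0.2574081, φ2=-0.4575241, Δφ=-0.7149322, Δλ=0.7952087 rad; a=sin²(Δφ/2)+cosφ1·cosφ2·sin²(Δλ/2)=0.2525108499; c=2·atan2(√a, √(1-a))=1.052986469; dist=6371·c=6708.577 ≈ 6708.6 km; running total=38167.7 km
Leg 5 bearing: y=sinΔλ·cosφ2=0.64057304, x=cosφ1·sinφ2-sinφ1·cosφ2·cosΔλ=-0.58707977; θ=atan2(y, x)=132.5050° ≈ 132.5°
Leg 6: φ1=-0.4575241, φ2=0.7614645, Δφ=1.2189886, Δλ=-1.8759043 rad; a=sin²(Δφ/2)+cosφ1·cosφ2·sin²(Δλ/2)=0.7499279394; c=2·atan2(√a, √(1-a))=2.094228693; dist=6371·c=13342.331 ≈ 13342.3 km; running total=51510.0 km
Leg 6 bearing: y=sinΔλ·cosφ2=-0.69039607, x=cosφ1·sinφ2-sinφ1·cosφ2·cosΔλ=0.52296976; θ=atan2(y, x)=-52.8563° <0 so +360° → 307.1437° ≈ 307.1°
Leg 7: φ1=0.7614645, φ2=-0.2105146, Δφ=-0.9719791, Δλ=0.0409978 rad; a=sin²(Δφ/2)+cosφ1·cosφ2·sin²(Δλ/2)=0.2184644504; c=2·atan2(√a, √(1-a))=0.972699011; dist=6371·c=6197.065 ≈ 6197.1 km; running total=57707.1 km
Leg 7 bearing: y=sinΔλ·cosφ2=0.04008147, x=cosφ1·sinφ2-sinφ1·cosφ2·cosΔλ=-0.82543589; θ=atan2(y, x)=177.2200° ≈ 177.2°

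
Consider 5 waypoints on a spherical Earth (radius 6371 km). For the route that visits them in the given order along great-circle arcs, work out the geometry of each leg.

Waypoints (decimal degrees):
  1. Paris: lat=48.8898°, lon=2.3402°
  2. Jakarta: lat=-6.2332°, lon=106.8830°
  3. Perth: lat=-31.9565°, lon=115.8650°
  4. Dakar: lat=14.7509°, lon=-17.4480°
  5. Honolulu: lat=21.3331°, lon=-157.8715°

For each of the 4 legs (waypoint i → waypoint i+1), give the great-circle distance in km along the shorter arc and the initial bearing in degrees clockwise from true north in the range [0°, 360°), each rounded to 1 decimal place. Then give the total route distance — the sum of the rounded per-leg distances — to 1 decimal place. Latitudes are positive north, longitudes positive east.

Leg 1: dist=11590.6 km, bearing=83.1°
Leg 2: dist=3008.6 km, bearing=163.1°
Leg 3: dist=14926.3 km, bearing=259.1°
Leg 4: dist=14120.6 km, bearing=312.0°
Total: 43646.1 km

Leg 1: φ1=0.8532880, φ2=-0.1087899, Δφ=-0.9620778, Δλ=1.8246161 rad; a=sin²(Δφ/2)+cosφ1·cosφ2·sin²(Δλ/2)=0.6229661794; c=2·atan2(√a, √(1-a))=1.819277804; dist=6371·c=11590.619 ≈ 11590.6 km; running total=11590.6 km
Leg 1 bearing: y=sinΔλ·cosφ2=0.96223796, x=cosφ1·sinφ2-sinφ1·cosφ2·cosΔλ=0.11668494; θ=atan2(y, x)=83.0858° ≈ 83.1°
Leg 2: φ1=-0.1087899, φ2=-0.5577461, Δφ=-0.4489563, Δλ=0.1567655 rad; a=sin²(Δφ/2)+cosφ1·cosφ2·sin²(Δλ/2)=0.0547210360; c=2·atan2(√a, √(1-a))=0.472226060; dist=6371·c=3008.552 ≈ 3008.6 km; running total=14599.2 km
Leg 2 bearing: y=sinΔλ·cosφ2=0.13246358, x=cosφ1·sinφ2-sinφ1·cosφ2·cosΔλ=-0.43515512; θ=atan2(y, x)=163.0695° ≈ 163.1°
Leg 3: φ1=-0.5577461, φ2=0.2574518, Δφ=0.8151979, Δλ=-2.3267508 rad; a=sin²(Δφ/2)+cosφ1·cosφ2·sin²(Δλ/2)=0.8488014991; c=2·atan2(√a, √(1-a))=2.342842847; dist=6371·c=14926.252 ≈ 14926.3 km; running total=29525.5 km
Leg 3 bearing: y=sinΔλ·cosφ2=-0.70363628, x=cosφ1·sinφ2-sinφ1·cosφ2·cosΔλ=-0.13507790; θ=atan2(y, x)=-100.8669° <0 so +360° → 259.1331° ≈ 259.1°
Leg 4: φ1=0.2574518, φ2=0.3723328, Δφ=0.1148811, Δλ=-2.4508524 rad; a=sin²(Δφ/2)+cosφ1·cosφ2·sin²(Δλ/2)=0.8008362130; c=2·atan2(√a, √(1-a))=2.216389611; dist=6371·c=14120.618 ≈ 14120.6 km; running total=43646.1 km
Leg 4 bearing: y=sinΔλ·cosφ2=-0.59345405, x=cosφ1·sinφ2-sinφ1·cosφ2·cosΔλ=0.53460507; θ=atan2(y, x)=-47.9863° <0 so +360° → 312.0137° ≈ 312.0°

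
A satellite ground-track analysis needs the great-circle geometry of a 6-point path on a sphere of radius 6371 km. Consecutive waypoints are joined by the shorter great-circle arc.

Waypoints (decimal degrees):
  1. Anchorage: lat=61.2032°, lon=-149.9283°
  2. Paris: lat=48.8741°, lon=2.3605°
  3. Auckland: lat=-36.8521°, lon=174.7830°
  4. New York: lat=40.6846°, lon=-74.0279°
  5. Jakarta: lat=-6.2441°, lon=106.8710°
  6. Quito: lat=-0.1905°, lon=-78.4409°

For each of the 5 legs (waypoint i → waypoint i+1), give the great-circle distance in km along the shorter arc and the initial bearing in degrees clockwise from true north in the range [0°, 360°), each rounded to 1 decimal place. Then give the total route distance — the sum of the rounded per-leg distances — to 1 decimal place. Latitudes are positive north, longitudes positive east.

Leg 1: φ1=1.0681974, φ2=0.8530140, Δφ=-0.2151834, Δλ=2.6579410 rad; a=sin²(Δφ/2)+cosφ1·cosφ2·sin²(Δλ/2)=0.3101867269; c=2·atan2(√a, √(1-a))=1.181403737; dist=6371·c=7526.723 ≈ 7526.7 km; running total=7526.7 km
Leg 1 bearing: y=sinΔλ·cosφ2=0.30584779, x=cosφ1·sinφ2-sinφ1·cosφ2·cosΔλ=0.87312130; θ=atan2(y, x)=19.3050° ≈ 19.3°
Leg 2: φ1=0.8530140, φ2=-0.6431905, Δφ=-1.4962044, Δλ=3.0093403 rad; a=sin²(Δφ/2)+cosφ1·cosφ2·sin²(Δλ/2)=0.9867358856; c=2·atan2(√a, √(1-a))=2.910740506; dist=6371·c=18544.328 ≈ 18544.3 km; running total=26071.0 km
Leg 2 bearing: y=sinΔλ·cosφ2=0.10551828, x=cosφ1·sinφ2-sinφ1·cosφ2·cosΔλ=0.20302365; θ=atan2(y, x)=27.4624° ≈ 27.5°
Leg 3: φ1=-0.6431905, φ2=0.7100802, Δφ=1.3532707, Δλ=-4.3425694 rad; a=sin²(Δφ/2)+cosφ1·cosφ2·sin²(Δλ/2)=0.8051484601; c=2·atan2(√a, √(1-a))=2.227231681; dist=6371·c=14189.693 ≈ 14189.7 km; running total=40260.7 km
Leg 3 bearing: y=sinΔλ·cosφ2=0.70704223, x=cosφ1·sinφ2-sinφ1·cosφ2·cosΔλ=0.35725196; θ=atan2(y, x)=63.1936° ≈ 63.2°
Leg 4: φ1=0.7100802, φ2=-0.1089801, Δφ=-0.8190603, Δλ=3.1572814 rad; a=sin²(Δφ/2)+cosφ1·cosφ2·sin²(Δλ/2)=0.9123105860; c=2·atan2(√a, √(1-a))=2.540328520; dist=6371·c=16184.433 ≈ 16184.4 km; running total=56445.1 km
Leg 4 bearing: y=sinΔλ·cosφ2=-0.01559505, x=cosφ1·sinφ2-sinφ1·cosφ2·cosΔλ=0.56547035; θ=atan2(y, x)=-1.5798° <0 so +360° → 358.4202° ≈ 358.4°
Leg 5: φ1=-0.1089801, φ2=-0.0033249, Δφ=0.1056553, Δλ=-3.2343028 rad; a=sin²(Δφ/2)+cosφ1·cosφ2·sin²(Δλ/2)=0.9947157081; c=2·atan2(√a, √(1-a))=2.996078033; dist=6371·c=19088.013 ≈ 19088.0 km; running total=75533.1 km
Leg 5 bearing: y=sinΔλ·cosφ2=0.09257688, x=cosφ1·sinφ2-sinφ1·cosφ2·cosΔλ=-0.11160194; θ=atan2(y, x)=140.3234° ≈ 140.3°

Leg 1: dist=7526.7 km, bearing=19.3°
Leg 2: dist=18544.3 km, bearing=27.5°
Leg 3: dist=14189.7 km, bearing=63.2°
Leg 4: dist=16184.4 km, bearing=358.4°
Leg 5: dist=19088.0 km, bearing=140.3°
Total: 75533.1 km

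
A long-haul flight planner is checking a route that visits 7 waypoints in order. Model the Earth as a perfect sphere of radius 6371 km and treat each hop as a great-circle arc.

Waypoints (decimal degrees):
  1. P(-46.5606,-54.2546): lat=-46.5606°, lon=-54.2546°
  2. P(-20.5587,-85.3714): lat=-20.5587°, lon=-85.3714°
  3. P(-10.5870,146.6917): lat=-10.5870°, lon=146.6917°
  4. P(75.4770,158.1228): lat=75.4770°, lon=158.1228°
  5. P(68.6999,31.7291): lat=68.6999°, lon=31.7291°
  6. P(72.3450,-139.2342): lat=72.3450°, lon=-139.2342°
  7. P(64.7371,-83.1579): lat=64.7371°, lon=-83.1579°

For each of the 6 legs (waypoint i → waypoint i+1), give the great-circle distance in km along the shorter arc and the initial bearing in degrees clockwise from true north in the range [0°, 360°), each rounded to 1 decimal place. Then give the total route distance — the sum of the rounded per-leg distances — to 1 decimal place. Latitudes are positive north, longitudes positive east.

Leg 1: φ1=-0.8126358, φ2=-0.3588170, Δφ=0.4538188, Δλ=-0.5430906 rad; a=sin²(Δφ/2)+cosφ1·cosφ2·sin²(Δλ/2)=0.0969263895; c=2·atan2(√a, √(1-a))=0.633184605; dist=6371·c=4034.019 ≈ 4034.0 km; running total=4034.0 km
Leg 1 bearing: y=sinΔλ·cosφ2=-0.48387188, x=cosφ1·sinφ2-sinφ1·cosφ2·cosΔλ=0.34057989; θ=atan2(y, x)=-54.8597° <0 so +360° → 305.1403° ≈ 305.1°
Leg 2: φ1=-0.3588170, φ2=-0.1847780, Δφ=0.1740390, Δλ=4.0502652 rad; a=sin²(Δφ/2)+cosφ1·cosφ2·sin²(Δλ/2)=0.7506602551; c=2·atan2(√a, √(1-a))=2.095920569; dist=6371·c=13353.110 ≈ 13353.1 km; running total=17387.1 km
Leg 2 bearing: y=sinΔλ·cosφ2=-0.77526251, x=cosφ1·sinφ2-sinφ1·cosφ2·cosΔλ=-0.38424703; θ=atan2(y, x)=-116.3646° <0 so +360° → 243.6354° ≈ 243.6°
Leg 3: φ1=-0.1847780, φ2=1.3173222, Δφ=1.5021002, Δλ=0.1995103 rad; a=sin²(Δφ/2)+cosφ1·cosφ2·sin²(Δλ/2)=0.4681237465; c=2·atan2(√a, √(1-a))=1.507000555; dist=6371·c=9601.101 ≈ 9601.1 km; running total=26988.2 km
Leg 3 bearing: y=sinΔλ·cosφ2=0.04969968, x=cosφ1·sinφ2-sinφ1·cosφ2·cosΔλ=0.99672742; θ=atan2(y, x)=2.8546° ≈ 2.9°
Leg 4: φ1=1.3173222, φ2=1.1990395, Δφ=-0.1182827, Δλ=-2.2059862 rad; a=sin²(Δφ/2)+cosφ1·cosφ2·sin²(Δλ/2)=0.0760637828; c=2·atan2(√a, √(1-a))=0.558836761; dist=6371·c=3560.349 ≈ 3560.3 km; running total=30548.5 km
Leg 4 bearing: y=sinΔλ·cosφ2=-0.29240367, x=cosφ1·sinφ2-sinφ1·cosφ2·cosΔλ=0.44228094; θ=atan2(y, x)=-33.4697° <0 so +360° → 326.5303° ≈ 326.5°
Leg 5: φ1=1.1990395, φ2=1.2626584, Δφ=0.0636190, Δλ=-2.9838725 rad; a=sin²(Δφ/2)+cosφ1·cosφ2·sin²(Δλ/2)=0.1104968416; c=2·atan2(√a, √(1-a))=0.677716855; dist=6371·c=4317.734 ≈ 4317.7 km; running total=34866.2 km
Leg 5 bearing: y=sinΔλ·cosφ2=-0.04763605, x=cosφ1·sinφ2-sinφ1·cosφ2·cosΔλ=0.62520394; θ=atan2(y, x)=-4.3571° <0 so +360° → 355.6429° ≈ 355.6°
Leg 6: φ1=1.2626584, φ2=1.1298755, Δφ=-0.1327829, Δλ=0.9787161 rad; a=sin²(Δφ/2)+cosφ1·cosφ2·sin²(Δλ/2)=0.0330004465; c=2·atan2(√a, √(1-a))=0.365349062; dist=6371·c=2327.639 ≈ 2327.6 km; running total=37193.8 km
Leg 6 bearing: y=sinΔλ·cosφ2=0.35412782, x=cosφ1·sinφ2-sinφ1·cosφ2·cosΔλ=0.04731974; θ=atan2(y, x)=82.3890° ≈ 82.4°

Leg 1: dist=4034.0 km, bearing=305.1°
Leg 2: dist=13353.1 km, bearing=243.6°
Leg 3: dist=9601.1 km, bearing=2.9°
Leg 4: dist=3560.3 km, bearing=326.5°
Leg 5: dist=4317.7 km, bearing=355.6°
Leg 6: dist=2327.6 km, bearing=82.4°
Total: 37193.8 km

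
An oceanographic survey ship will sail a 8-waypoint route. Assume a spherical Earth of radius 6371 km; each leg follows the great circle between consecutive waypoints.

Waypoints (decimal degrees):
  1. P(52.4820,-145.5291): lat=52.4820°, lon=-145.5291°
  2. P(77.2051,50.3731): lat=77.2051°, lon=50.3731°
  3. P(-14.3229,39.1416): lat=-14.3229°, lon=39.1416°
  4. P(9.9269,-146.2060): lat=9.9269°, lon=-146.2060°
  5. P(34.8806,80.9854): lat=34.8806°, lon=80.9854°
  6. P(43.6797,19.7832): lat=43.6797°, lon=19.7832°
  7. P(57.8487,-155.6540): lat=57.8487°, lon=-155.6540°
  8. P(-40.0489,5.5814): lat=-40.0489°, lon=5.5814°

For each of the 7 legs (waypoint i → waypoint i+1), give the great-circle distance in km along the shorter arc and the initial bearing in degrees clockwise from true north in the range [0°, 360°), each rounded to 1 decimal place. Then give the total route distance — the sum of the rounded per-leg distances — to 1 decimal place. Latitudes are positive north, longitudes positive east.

Leg 1: φ1=0.9159837, φ2=1.3474832, Δφ=0.4314995, Δλ=3.4191384 rad; a=sin²(Δφ/2)+cosφ1·cosφ2·sin²(Δλ/2)=0.1781219809; c=2·atan2(√a, √(1-a))=0.871399761; dist=6371·c=5551.688 ≈ 5551.7 km; running total=5551.7 km
Leg 1 bearing: y=sinΔλ·cosφ2=-0.06067965, x=cosφ1·sinφ2-sinφ1·cosφ2·cosΔλ=0.76282117; θ=atan2(y, x)=-4.5481° <0 so +360° → 355.4519° ≈ 355.5°
Leg 2: φ1=1.3474832, φ2=-0.2499818, Δφ=-1.5974650, Δλ=-0.1960267 rad; a=sin²(Δφ/2)+cosφ1·cosφ2·sin²(Δλ/2)=0.5153875100; c=2·atan2(√a, √(1-a))=1.601576207; dist=6371·c=10203.642 ≈ 10203.6 km; running total=15755.3 km
Leg 2 bearing: y=sinΔλ·cosφ2=-0.18871947, x=cosφ1·sinφ2-sinφ1·cosφ2·cosΔλ=-0.98154871; θ=atan2(y, x)=-169.1167° <0 so +360° → 190.8833° ≈ 190.9°
Leg 3: φ1=-0.2499818, φ2=0.1732571, Δφ=0.4232389, Δλ=-3.2349259 rad; a=sin²(Δφ/2)+cosφ1·cosφ2·sin²(Δλ/2)=0.9964520714; c=2·atan2(√a, √(1-a))=3.022393115; dist=6371·c=19255.667 ≈ 19255.7 km; running total=35011.0 km
Leg 3 bearing: y=sinΔλ·cosφ2=0.09180247, x=cosφ1·sinφ2-sinφ1·cosφ2·cosΔλ=-0.07558882; θ=atan2(y, x)=129.4675° ≈ 129.5°
Leg 4: φ1=0.1732571, φ2=0.6087813, Δφ=0.4355242, Δλ=3.9652380 rad; a=sin²(Δφ/2)+cosφ1·cosφ2·sin²(Δλ/2)=0.7252678099; c=2·atan2(√a, √(1-a))=2.038161536; dist=6371·c=12985.127 ≈ 12985.1 km; running total=47996.1 km
Leg 4 bearing: y=sinΔλ·cosφ2=-0.60182836, x=cosφ1·sinφ2-sinφ1·cosφ2·cosΔλ=0.65940904; θ=atan2(y, x)=-42.3860° <0 so +360° → 317.6140° ≈ 317.6°
Leg 5: φ1=0.6087813, φ2=0.7623546, Δφ=0.1535733, Δλ=-1.0681799 rad; a=sin²(Δφ/2)+cosφ1·cosφ2·sin²(Δλ/2)=0.1596281255; c=2·atan2(√a, √(1-a))=0.822018844; dist=6371·c=5237.082 ≈ 5237.1 km; running total=53233.2 km
Leg 5 bearing: y=sinΔλ·cosφ2=-0.63376878, x=cosφ1·sinφ2-sinφ1·cosφ2·cosΔλ=0.36732150; θ=atan2(y, x)=-59.9042° <0 so +360° → 300.0958° ≈ 300.1°
Leg 6: φ1=0.7623546, φ2=1.0096503, Δφ=0.2472957, Δλ=-3.0619568 rad; a=sin²(Δφ/2)+cosφ1·cosφ2·sin²(Δλ/2)=0.3994633193; c=2·atan2(√a, √(1-a))=1.368342788; dist=6371·c=8717.712 ≈ 8717.7 km; running total=61950.9 km
Leg 6 bearing: y=sinΔλ·cosφ2=-0.04233400, x=cosφ1·sinφ2-sinφ1·cosφ2·cosΔλ=0.97866099; θ=atan2(y, x)=-2.4769° <0 so +360° → 357.5231° ≈ 357.5°
Leg 7: φ1=1.0096503, φ2=-0.6989852, Δφ=-1.7086354, Δλ=2.8140886 rad; a=sin²(Δφ/2)+cosφ1·cosφ2·sin²(Δλ/2)=0.9652391709; c=2·atan2(√a, √(1-a))=2.766512721; dist=6371·c=17625.453 ≈ 17625.5 km; running total=79576.4 km
Leg 7 bearing: y=sinΔλ·cosφ2=0.24624519, x=cosφ1·sinφ2-sinφ1·cosφ2·cosΔλ=0.27124410; θ=atan2(y, x)=42.2343° ≈ 42.2°

Leg 1: dist=5551.7 km, bearing=355.5°
Leg 2: dist=10203.6 km, bearing=190.9°
Leg 3: dist=19255.7 km, bearing=129.5°
Leg 4: dist=12985.1 km, bearing=317.6°
Leg 5: dist=5237.1 km, bearing=300.1°
Leg 6: dist=8717.7 km, bearing=357.5°
Leg 7: dist=17625.5 km, bearing=42.2°
Total: 79576.4 km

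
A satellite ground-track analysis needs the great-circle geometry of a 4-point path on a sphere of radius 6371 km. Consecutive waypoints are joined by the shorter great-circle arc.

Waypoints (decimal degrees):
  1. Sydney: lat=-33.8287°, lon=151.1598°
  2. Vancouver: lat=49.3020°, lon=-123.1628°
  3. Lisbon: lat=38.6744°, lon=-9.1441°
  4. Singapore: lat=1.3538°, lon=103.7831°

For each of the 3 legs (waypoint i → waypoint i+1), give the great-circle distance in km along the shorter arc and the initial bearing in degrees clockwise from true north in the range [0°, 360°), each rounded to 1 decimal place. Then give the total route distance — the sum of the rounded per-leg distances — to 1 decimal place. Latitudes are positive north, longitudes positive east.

Leg 1: dist=12499.5 km, bearing=44.7°
Leg 2: dist=8288.5 km, bearing=47.7°
Leg 3: dist=11877.3 km, bearing=74.1°
Total: 32665.3 km

Leg 1: φ1=-0.5904222, φ2=0.8604822, Δφ=1.4509044, Δλ=-4.7878326 rad; a=sin²(Δφ/2)+cosφ1·cosφ2·sin²(Δλ/2)=0.6906237360; c=2·atan2(√a, √(1-a))=1.961941636; dist=6371·c=12499.530 ≈ 12499.5 km; running total=12499.5 km
Leg 1 bearing: y=sinΔλ·cosφ2=0.65021711, x=cosφ1·sinφ2-sinφ1·cosφ2·cosΔλ=0.65716670; θ=atan2(y, x)=44.6954° ≈ 44.7°
Leg 2: φ1=0.8604822, φ2=0.6749956, Δφ=-0.1854866, Δλ=1.9900017 rad; a=sin²(Δφ/2)+cosφ1·cosφ2·sin²(Δλ/2)=0.3667225349; c=2·atan2(√a, √(1-a))=1.300979464; dist=6371·c=8288.540 ≈ 8288.5 km; running total=20788.0 km
Leg 2 bearing: y=sinΔλ·cosφ2=0.71311011, x=cosφ1·sinφ2-sinφ1·cosφ2·cosΔλ=0.64839990; θ=atan2(y, x)=47.7211° ≈ 47.7°
Leg 3: φ1=0.6749956, φ2=0.0236283, Δφ=-0.6513673, Δλ=1.9709515 rad; a=sin²(Δφ/2)+cosφ1·cosφ2·sin²(Δλ/2)=0.6446427696; c=2·atan2(√a, √(1-a))=1.864276707; dist=6371·c=11877.307 ≈ 11877.3 km; running total=32665.3 km
Leg 3 bearing: y=sinΔλ·cosφ2=0.92074349, x=cosφ1·sinφ2-sinφ1·cosφ2·cosΔλ=0.26181158; θ=atan2(y, x)=74.1270° ≈ 74.1°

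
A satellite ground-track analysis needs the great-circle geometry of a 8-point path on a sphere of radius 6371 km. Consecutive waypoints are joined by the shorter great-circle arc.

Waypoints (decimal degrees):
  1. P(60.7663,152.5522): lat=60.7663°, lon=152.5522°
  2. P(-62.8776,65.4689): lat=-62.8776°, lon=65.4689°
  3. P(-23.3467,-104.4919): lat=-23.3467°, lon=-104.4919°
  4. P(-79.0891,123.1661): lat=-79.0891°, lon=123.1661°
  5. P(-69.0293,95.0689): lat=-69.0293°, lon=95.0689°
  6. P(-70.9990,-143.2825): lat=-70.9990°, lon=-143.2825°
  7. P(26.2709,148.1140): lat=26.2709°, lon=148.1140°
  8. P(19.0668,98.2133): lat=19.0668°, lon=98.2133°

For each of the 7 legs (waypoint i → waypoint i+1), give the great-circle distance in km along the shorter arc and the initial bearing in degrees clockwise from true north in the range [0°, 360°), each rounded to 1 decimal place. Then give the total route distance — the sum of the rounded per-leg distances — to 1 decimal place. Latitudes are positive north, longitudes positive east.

Leg 1: φ1=1.0605720, φ2=-1.0974211, Δφ=-2.1579932, Δλ=-1.5198903 rad; a=sin²(Δφ/2)+cosφ1·cosφ2·sin²(Δλ/2)=0.8826731215; c=2·atan2(√a, √(1-a))=2.442375448; dist=6371·c=15560.374 ≈ 15560.4 km; running total=15560.4 km
Leg 1 bearing: y=sinΔλ·cosφ2=-0.45530233, x=cosφ1·sinφ2-sinφ1·cosφ2·cosΔλ=-0.45491199; θ=atan2(y, x)=-134.9754° <0 so +360° → 225.0246° ≈ 225.0°
Leg 2: φ1=-1.0974211, φ2=-0.4074768, Δφ=0.6899444, Δλ=-2.9663756 rad; a=sin²(Δφ/2)+cosφ1·cosφ2·sin²(Δλ/2)=0.5297209643; c=2·atan2(√a, √(1-a))=1.630273316; dist=6371·c=10386.471 ≈ 10386.5 km; running total=25946.9 km
Leg 2 bearing: y=sinΔλ·cosφ2=-0.16004908, x=cosφ1·sinφ2-sinφ1·cosφ2·cosΔλ=-0.98531769; θ=atan2(y, x)=-170.7738° <0 so +360° → 189.2262° ≈ 189.2°
Leg 3: φ1=-0.4074768, φ2=-1.3803652, Δφ=-0.9728884, Δλ=3.9733817 rad; a=sin²(Δφ/2)+cosφ1·cosφ2·sin²(Δλ/2)=0.3639616460; c=2·atan2(√a, √(1-a))=1.295245830; dist=6371·c=8252.011 ≈ 8252.0 km; running total=34198.9 km
Leg 3 bearing: y=sinΔλ·cosφ2=-0.13990562, x=cosφ1·sinφ2-sinφ1·cosφ2·cosΔλ=-0.95205078; θ=atan2(y, x)=-171.6401° <0 so +360° → 188.3599° ≈ 188.4°
Leg 4: φ1=-1.3803652, φ2=-1.2047886, Δφ=0.1755766, Δλ=-0.4903887 rad; a=sin²(Δφ/2)+cosφ1·cosφ2·sin²(Δλ/2)=0.0116787305; c=2·atan2(√a, √(1-a))=0.216559277; dist=6371·c=1379.699 ≈ 1379.7 km; running total=35578.6 km
Leg 4 bearing: y=sinΔλ·cosφ2=-0.16855524, x=cosφ1·sinφ2-sinφ1·cosφ2·cosΔλ=0.13326095; θ=atan2(y, x)=-51.6699° <0 so +360° → 308.3301° ≈ 308.3°
Leg 5: φ1=-1.2047886, φ2=-1.2391663, Δφ=-0.0343778, Δλ=-4.1600167 rad; a=sin²(Δφ/2)+cosφ1·cosφ2·sin²(Δλ/2)=0.0891277104; c=2·atan2(√a, √(1-a))=0.606330593; dist=6371·c=3862.932 ≈ 3862.9 km; running total=39441.5 km
Leg 5 bearing: y=sinΔλ·cosφ2=0.27716441, x=cosφ1·sinφ2-sinφ1·cosφ2·cosΔλ=-0.49791137; θ=atan2(y, x)=150.8973° ≈ 150.9°
Leg 6: φ1=-1.2391663, φ2=0.4585137, Δφ=1.6976800, Δλ=5.0858284 rad; a=sin²(Δφ/2)+cosφ1·cosφ2·sin²(Δλ/2)=0.6559938992; c=2·atan2(√a, √(1-a))=1.888080872; dist=6371·c=12028.963 ≈ 12029.0 km; running total=51470.5 km
Leg 6 bearing: y=sinΔλ·cosφ2=-0.83490830, x=cosφ1·sinφ2-sinφ1·cosφ2·cosΔλ=0.45342226; θ=atan2(y, x)=-61.4945° <0 so +360° → 298.5055° ≈ 298.5°
Leg 7: φ1=0.4585137, φ2=0.3327784, Δφ=-0.1257353, Δλ=-0.8709315 rad; a=sin²(Δφ/2)+cosφ1·cosφ2·sin²(Δλ/2)=0.1547566058; c=2·atan2(√a, √(1-a))=0.808634522; dist=6371·c=5151.811 ≈ 5151.8 km; running total=56622.3 km
Leg 7 bearing: y=sinΔλ·cosφ2=-0.72296400, x=cosφ1·sinφ2-sinφ1·cosφ2·cosΔλ=0.02347458; θ=atan2(y, x)=-88.1403° <0 so +360° → 271.8597° ≈ 271.9°

Leg 1: dist=15560.4 km, bearing=225.0°
Leg 2: dist=10386.5 km, bearing=189.2°
Leg 3: dist=8252.0 km, bearing=188.4°
Leg 4: dist=1379.7 km, bearing=308.3°
Leg 5: dist=3862.9 km, bearing=150.9°
Leg 6: dist=12029.0 km, bearing=298.5°
Leg 7: dist=5151.8 km, bearing=271.9°
Total: 56622.3 km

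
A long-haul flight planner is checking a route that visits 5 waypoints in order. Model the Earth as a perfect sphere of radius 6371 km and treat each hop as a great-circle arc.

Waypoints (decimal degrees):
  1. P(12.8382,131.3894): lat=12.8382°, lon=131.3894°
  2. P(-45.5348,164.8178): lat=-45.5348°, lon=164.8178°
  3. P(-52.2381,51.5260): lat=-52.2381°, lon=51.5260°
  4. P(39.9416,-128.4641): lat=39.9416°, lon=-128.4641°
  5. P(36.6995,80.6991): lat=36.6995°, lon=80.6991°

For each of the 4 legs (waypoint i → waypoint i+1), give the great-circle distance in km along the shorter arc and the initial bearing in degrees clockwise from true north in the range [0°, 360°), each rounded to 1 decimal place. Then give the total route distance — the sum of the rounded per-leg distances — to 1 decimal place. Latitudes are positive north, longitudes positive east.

Leg 1: φ1=0.2240689, φ2=-0.7947322, Δφ=-1.0188010, Δλ=0.5834356 rad; a=sin²(Δφ/2)+cosφ1·cosφ2·sin²(Δλ/2)=0.2942961709; c=2·atan2(√a, √(1-a))=1.146798388; dist=6371·c=7306.253 ≈ 7306.3 km; running total=7306.3 km
Leg 1 bearing: y=sinΔλ·cosφ2=0.38588832, x=cosφ1·sinφ2-sinφ1·cosφ2·cosΔλ=-0.82573237; θ=atan2(y, x)=154.9520° ≈ 155.0°
Leg 2: φ1=-0.7947322, φ2=-0.9117268, Δφ=-0.1169947, Δλ=-1.9773149 rad; a=sin²(Δφ/2)+cosφ1·cosφ2·sin²(Δλ/2)=0.3027053882; c=2·atan2(√a, √(1-a))=1.165175570; dist=6371·c=7423.334 ≈ 7423.3 km; running total=14729.6 km
Leg 2 bearing: y=sinΔλ·cosφ2=-0.56247422, x=cosφ1·sinφ2-sinφ1·cosφ2·cosΔλ=-0.72658248; θ=atan2(y, x)=-142.2552° <0 so +360° → 217.7448° ≈ 217.7°
Leg 3: φ1=-0.9117268, φ2=0.6971124, Δφ=1.6088393, Δλ=-3.1414199 rad; a=sin²(Δφ/2)+cosφ1·cosφ2·sin²(Δλ/2)=0.9885292894; c=2·atan2(√a, √(1-a))=2.926978209; dist=6371·c=18647.778 ≈ 18647.8 km; running total=33377.4 km
Leg 3 bearing: y=sinΔλ·cosφ2=-0.00013248, x=cosφ1·sinφ2-sinφ1·cosφ2·cosΔλ=-0.21297069; θ=atan2(y, x)=-179.9644° <0 so +360° → 180.0356° ≈ 180.0°
Leg 4: φ1=0.6971124, φ2=0.6405271, Δφ=-0.0565853, Δλ=3.6505865 rad; a=sin²(Δφ/2)+cosφ1·cosφ2·sin²(Δλ/2)=0.5765623029; c=2·atan2(√a, √(1-a))=1.724525725; dist=6371·c=10986.953 ≈ 10987.0 km; running total=44364.4 km
Leg 4 bearing: y=sinΔλ·cosφ2=-0.39070693, x=cosφ1·sinφ2-sinφ1·cosφ2·cosΔλ=0.90768990; θ=atan2(y, x)=-23.2890° <0 so +360° → 336.7110° ≈ 336.7°

Leg 1: dist=7306.3 km, bearing=155.0°
Leg 2: dist=7423.3 km, bearing=217.7°
Leg 3: dist=18647.8 km, bearing=180.0°
Leg 4: dist=10987.0 km, bearing=336.7°
Total: 44364.4 km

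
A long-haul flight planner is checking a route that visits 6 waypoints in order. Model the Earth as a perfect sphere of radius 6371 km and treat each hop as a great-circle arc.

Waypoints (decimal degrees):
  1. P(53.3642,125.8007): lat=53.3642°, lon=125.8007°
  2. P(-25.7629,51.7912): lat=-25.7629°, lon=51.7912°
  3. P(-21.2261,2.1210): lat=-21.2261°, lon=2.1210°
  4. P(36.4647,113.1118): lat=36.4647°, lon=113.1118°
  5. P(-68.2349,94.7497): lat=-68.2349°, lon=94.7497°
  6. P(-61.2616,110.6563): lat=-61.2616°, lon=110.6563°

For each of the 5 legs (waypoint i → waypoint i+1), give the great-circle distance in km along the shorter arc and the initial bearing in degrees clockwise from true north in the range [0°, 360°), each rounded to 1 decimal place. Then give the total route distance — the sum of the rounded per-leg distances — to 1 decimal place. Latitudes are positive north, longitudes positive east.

Leg 1: φ1=0.9313810, φ2=-0.4496474, Δφ=-1.3810284, Δλ=-1.2917095 rad; a=sin²(Δφ/2)+cosφ1·cosφ2·sin²(Δλ/2)=0.6003679384; c=2·atan2(√a, √(1-a))=1.772905356; dist=6371·c=11295.180 ≈ 11295.2 km; running total=11295.2 km
Leg 1 bearing: y=sinΔλ·cosφ2=-0.86575382, x=cosφ1·sinφ2-sinφ1·cosφ2·cosΔλ=-0.45844894; θ=atan2(y, x)=-117.9029° <0 so +360° → 242.0971° ≈ 242.1°
Leg 2: φ1=-0.4496474, φ2=-0.3704653, Δφ=0.0791821, Δλ=-0.8669085 rad; a=sin²(Δφ/2)+cosφ1·cosφ2·sin²(Δλ/2)=0.1496606414; c=2·atan2(√a, √(1-a))=0.794447993; dist=6371·c=5061.428 ≈ 5061.4 km; running total=16356.6 km
Leg 2 bearing: y=sinΔλ·cosφ2=-0.71061445, x=cosφ1·sinφ2-sinφ1·cosφ2·cosΔλ=-0.06384697; θ=atan2(y, x)=-95.1341° <0 so +360° → 264.8659° ≈ 264.9°
Leg 3: φ1=-0.3704653, φ2=0.6364291, Δφ=1.0068944, Δλ=1.9371549 rad; a=sin²(Δφ/2)+cosφ1·cosφ2·sin²(Δλ/2)=0.7418594511; c=2·atan2(√a, √(1-a))=2.075695163; dist=6371·c=13224.254 ≈ 13224.3 km; running total=29580.9 km
Leg 3 bearing: y=sinΔλ·cosφ2=0.75085329, x=cosφ1·sinφ2-sinφ1·cosφ2·cosΔλ=0.44970587; θ=atan2(y, x)=59.0815° ≈ 59.1°
Leg 4: φ1=0.6364291, φ2=-1.1909237, Δφ=-1.8273527, Δλ=-0.3204791 rad; a=sin²(Δφ/2)+cosφ1·cosφ2·sin²(Δλ/2)=0.6344672789; c=2·atan2(√a, √(1-a))=1.843082991; dist=6371·c=11742.282 ≈ 11742.3 km; running total=41323.2 km
Leg 4 bearing: y=sinΔλ·cosφ2=-0.11681060, x=cosφ1·sinφ2-sinφ1·cosφ2·cosΔλ=-0.95604889; θ=atan2(y, x)=-173.0341° <0 so +360° → 186.9659° ≈ 187.0°
Leg 5: φ1=-1.1909237, φ2=-1.0692166, Δφ=0.1217070, Δλ=0.2776225 rad; a=sin²(Δφ/2)+cosφ1·cosφ2·sin²(Δλ/2)=0.0071118881; c=2·atan2(√a, √(1-a))=0.168864585; dist=6371·c=1075.836 ≈ 1075.8 km; running total=42399.0 km
Leg 5 bearing: y=sinΔλ·cosφ2=0.13177594, x=cosφ1·sinφ2-sinφ1·cosφ2·cosΔλ=0.10430886; θ=atan2(y, x)=51.6362° ≈ 51.6°

Leg 1: dist=11295.2 km, bearing=242.1°
Leg 2: dist=5061.4 km, bearing=264.9°
Leg 3: dist=13224.3 km, bearing=59.1°
Leg 4: dist=11742.3 km, bearing=187.0°
Leg 5: dist=1075.8 km, bearing=51.6°
Total: 42399.0 km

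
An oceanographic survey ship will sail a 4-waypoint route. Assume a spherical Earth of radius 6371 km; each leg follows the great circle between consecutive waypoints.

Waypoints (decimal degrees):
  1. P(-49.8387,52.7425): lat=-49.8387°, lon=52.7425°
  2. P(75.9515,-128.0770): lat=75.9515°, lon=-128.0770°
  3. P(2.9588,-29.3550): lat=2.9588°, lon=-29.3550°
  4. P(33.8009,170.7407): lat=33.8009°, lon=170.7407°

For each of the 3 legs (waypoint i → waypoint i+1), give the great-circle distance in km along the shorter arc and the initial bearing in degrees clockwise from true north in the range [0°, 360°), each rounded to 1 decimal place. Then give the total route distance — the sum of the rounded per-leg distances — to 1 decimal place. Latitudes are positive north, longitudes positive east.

Leg 1: φ1=-0.8698494, φ2=1.3256037, Δφ=2.1954532, Δλ=-3.1558956 rad; a=sin²(Δφ/2)+cosφ1·cosφ2·sin²(Δλ/2)=0.9489566283; c=2·atan2(√a, √(1-a))=2.685801936; dist=6371·c=17111.244 ≈ 17111.2 km; running total=17111.2 km
Leg 1 bearing: y=sinΔλ·cosφ2=0.00347183, x=cosφ1·sinφ2-sinφ1·cosφ2·cosΔλ=0.44015876; θ=atan2(y, x)=0.4519° ≈ 0.5°
Leg 2: φ1=1.3256037, φ2=0.0516408, Δφ=-1.2739629, Δλ=1.7230239 rad; a=sin²(Δφ/2)+cosφ1·cosφ2·sin²(Δλ/2)=0.4933432977; c=2·atan2(√a, √(1-a))=1.557482529; dist=6371·c=9922.721 ≈ 9922.7 km; running total=27033.9 km
Leg 2 bearing: y=sinΔλ·cosφ2=0.98711806, x=cosφ1·sinφ2-sinφ1·cosφ2·cosΔλ=0.15943867; θ=atan2(y, x)=80.8249° ≈ 80.8°
Leg 3: φ1=0.0516408, φ2=0.5899370, Δφ=0.5382962, Δλ=3.4923288 rad; a=sin²(Δφ/2)+cosφ1·cosφ2·sin²(Δλ/2)=0.8753150894; c=2·atan2(√a, √(1-a))=2.419811662; dist=6371·c=15416.620 ≈ 15416.6 km; running total=42450.5 km
Leg 3 bearing: y=sinΔλ·cosφ2=-0.28551430, x=cosφ1·sinφ2-sinφ1·cosφ2·cosΔλ=0.59584891; θ=atan2(y, x)=-25.6025° <0 so +360° → 334.3975° ≈ 334.4°

Leg 1: dist=17111.2 km, bearing=0.5°
Leg 2: dist=9922.7 km, bearing=80.8°
Leg 3: dist=15416.6 km, bearing=334.4°
Total: 42450.5 km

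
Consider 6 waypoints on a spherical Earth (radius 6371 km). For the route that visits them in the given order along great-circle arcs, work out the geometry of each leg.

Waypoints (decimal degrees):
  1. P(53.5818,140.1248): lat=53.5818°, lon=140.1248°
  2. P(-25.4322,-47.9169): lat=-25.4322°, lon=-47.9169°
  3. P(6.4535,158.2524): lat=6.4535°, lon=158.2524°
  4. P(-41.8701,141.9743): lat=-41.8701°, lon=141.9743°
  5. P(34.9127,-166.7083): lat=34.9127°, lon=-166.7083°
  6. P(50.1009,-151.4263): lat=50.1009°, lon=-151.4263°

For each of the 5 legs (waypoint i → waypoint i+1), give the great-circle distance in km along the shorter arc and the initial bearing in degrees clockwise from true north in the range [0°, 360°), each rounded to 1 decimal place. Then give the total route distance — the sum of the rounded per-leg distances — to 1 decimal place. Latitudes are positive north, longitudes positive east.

Leg 1: φ1=0.9351788, φ2=-0.4438756, Δφ=-1.3790545, Δλ=-3.2819468 rad; a=sin²(Δφ/2)+cosφ1·cosφ2·sin²(Δλ/2)=0.9382233127; c=2·atan2(√a, √(1-a))=2.639228397; dist=6371·c=16814.524 ≈ 16814.5 km; running total=16814.5 km
Leg 1 bearing: y=sinΔλ·cosφ2=0.12633725, x=cosφ1·sinφ2-sinφ1·cosφ2·cosΔλ=0.46462911; θ=atan2(y, x)=15.2115° ≈ 15.2°
Leg 2: φ1=-0.4438756, φ2=0.1126348, Δφ=0.5565104, Δλ=3.5983331 rad; a=sin²(Δφ/2)+cosφ1·cosφ2·sin²(Δλ/2)=0.9268271491; c=2·atan2(√a, √(1-a))=2.593757955; dist=6371·c=16524.832 ≈ 16524.8 km; running total=33339.3 km
Leg 2 bearing: y=sinΔλ·cosφ2=-0.43823043, x=cosφ1·sinφ2-sinφ1·cosφ2·cosΔλ=-0.28147546; θ=atan2(y, x)=-122.7126° <0 so +360° → 237.2874° ≈ 237.3°
Leg 3: φ1=0.1126348, φ2=-0.7307711, Δφ=-0.8434059, Δλ=-0.2841064 rad; a=sin²(Δφ/2)+cosφ1·cosφ2·sin²(Δλ/2)=0.1823698194; c=2·atan2(√a, √(1-a))=0.882450728; dist=6371·c=5622.094 ≈ 5622.1 km; running total=38961.4 km
Leg 3 bearing: y=sinΔλ·cosφ2=-0.20872806, x=cosφ1·sinφ2-sinφ1·cosφ2·cosΔλ=-0.74355691; θ=atan2(y, x)=-164.3197° <0 so +360° → 195.6803° ≈ 195.7°
Leg 4: φ1=-0.7307711, φ2=0.6093416, Δφ=1.3401127, Δλ=-5.3875277 rad; a=sin²(Δφ/2)+cosφ1·cosφ2·sin²(Δλ/2)=0.5001716852; c=2·atan2(√a, √(1-a))=1.571139697; dist=6371·c=10009.731 ≈ 10009.7 km; running total=48971.1 km
Leg 4 bearing: y=sinΔλ·cosφ2=0.64012815, x=cosφ1·sinφ2-sinφ1·cosφ2·cosΔλ=0.76826808; θ=atan2(y, x)=39.8014° ≈ 39.8°
Leg 5: φ1=0.6093416, φ2=0.8744257, Δφ=0.2650841, Δλ=0.2667212 rad; a=sin²(Δφ/2)+cosφ1·cosφ2·sin²(Δλ/2)=0.0267642829; c=2·atan2(√a, √(1-a))=0.328673252; dist=6371·c=2093.977 ≈ 2094.0 km; running total=51065.1 km
Leg 5 bearing: y=sinΔλ·cosφ2=0.16906371, x=cosφ1·sinφ2-sinφ1·cosφ2·cosΔλ=0.27497143; θ=atan2(y, x)=31.5849° ≈ 31.6°

Leg 1: dist=16814.5 km, bearing=15.2°
Leg 2: dist=16524.8 km, bearing=237.3°
Leg 3: dist=5622.1 km, bearing=195.7°
Leg 4: dist=10009.7 km, bearing=39.8°
Leg 5: dist=2094.0 km, bearing=31.6°
Total: 51065.1 km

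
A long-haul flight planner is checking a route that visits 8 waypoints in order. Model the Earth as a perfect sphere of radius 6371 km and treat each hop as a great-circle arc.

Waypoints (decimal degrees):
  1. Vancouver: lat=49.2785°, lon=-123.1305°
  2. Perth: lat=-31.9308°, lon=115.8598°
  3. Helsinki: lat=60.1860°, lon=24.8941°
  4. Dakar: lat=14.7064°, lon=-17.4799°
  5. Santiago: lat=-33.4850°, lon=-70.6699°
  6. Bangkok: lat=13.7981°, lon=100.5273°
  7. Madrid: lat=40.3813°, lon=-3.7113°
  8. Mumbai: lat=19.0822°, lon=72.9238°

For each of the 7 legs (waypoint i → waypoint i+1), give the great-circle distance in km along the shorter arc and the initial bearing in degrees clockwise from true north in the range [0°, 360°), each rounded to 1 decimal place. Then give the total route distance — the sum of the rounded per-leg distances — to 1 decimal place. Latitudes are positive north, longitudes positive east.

Leg 1: dist=14824.6 km, bearing=268.9°
Leg 2: dist=13096.0 km, bearing=325.8°
Leg 3: dist=6100.5 km, bearing=232.9°
Leg 4: dist=7775.1 km, bearing=225.3°
Leg 5: dist=17652.2 km, bearing=155.8°
Leg 6: dist=10182.4 km, bearing=312.4°
Leg 7: dist=7536.5 km, bearing=83.3°
Total: 77167.3 km

Leg 1: φ1=0.8600721, φ2=-0.5572976, Δφ=-1.4173697, Δλ=4.1711676 rad; a=sin²(Δφ/2)+cosφ1·cosφ2·sin²(Δλ/2)=0.8430423881; c=2·atan2(√a, √(1-a))=2.326890036; dist=6371·c=14824.616 ≈ 14824.6 km; running total=14824.6 km
Leg 1 bearing: y=sinΔλ·cosφ2=-0.72739316, x=cosφ1·sinφ2-sinφ1·cosφ2·cosΔλ=-0.01367008; θ=atan2(y, x)=-91.0766° <0 so +360° → 268.9234° ≈ 268.9°
Leg 2: φ1=-0.5572976, φ2=1.0504439, Δφ=1.6077415, Δλ=-1.5876510 rad; a=sin²(Δφ/2)+cosφ1·cosφ2·sin²(Δλ/2)=0.7330019126; c=2·atan2(√a, √(1-a))=2.055565144; dist=6371·c=13096.006 ≈ 13096.0 km; running total=27920.6 km
Leg 2 bearing: y=sinΔλ·cosφ2=-0.49711536, x=cosφ1·sinφ2-sinφ1·cosφ2·cosΔλ=0.73192674; θ=atan2(y, x)=-34.1839° <0 so +360° → 325.8161° ≈ 325.8°
Leg 3: φ1=1.0504439, φ2=0.2566751, Δφ=-0.7937688, Δλ=-0.7395658 rad; a=sin²(Δφ/2)+cosφ1·cosφ2·sin²(Δλ/2)=0.2122329932; c=2·atan2(√a, √(1-a))=0.957539323; dist=6371·c=6100.483 ≈ 6100.5 km; running total=34021.1 km
Leg 3 bearing: y=sinΔλ·cosφ2=-0.65188765, x=cosφ1·sinφ2-sinφ1·cosφ2·cosΔλ=-0.49376421; θ=atan2(y, x)=-127.1417° <0 so +360° → 232.8583° ≈ 232.9°
Leg 4: φ1=0.2566751, φ2=-0.5844235, Δφ=-0.8410986, Δλ=-0.9283406 rad; a=sin²(Δφ/2)+cosφ1·cosφ2·sin²(Δλ/2)=0.3283566814; c=2·atan2(√a, √(1-a))=1.220382371; dist=6371·c=7775.056 ≈ 7775.1 km; running total=41796.2 km
Leg 4 bearing: y=sinΔλ·cosφ2=-0.66774701, x=cosφ1·sinφ2-sinφ1·cosφ2·cosΔλ=-0.66050603; θ=atan2(y, x)=-134.6877° <0 so +360° → 225.3123° ≈ 225.3°
Leg 5: φ1=-0.5844235, φ2=0.2408223, Δφ=0.8252458, Δλ=2.9879548 rad; a=sin²(Δφ/2)+cosφ1·cosφ2·sin²(Δλ/2)=0.9660034864; c=2·atan2(√a, √(1-a))=2.770707714; dist=6371·c=17652.179 ≈ 17652.2 km; running total=59448.4 km
Leg 5 bearing: y=sinΔλ·cosφ2=0.14861790, x=cosφ1·sinφ2-sinφ1·cosφ2·cosΔλ=-0.33056879; θ=atan2(y, x)=155.7922° ≈ 155.8°
Leg 6: φ1=0.2408223, φ2=0.7047866, Δφ=0.4639644, Δλ=-1.8193068 rad; a=sin²(Δφ/2)+cosφ1·cosφ2·sin²(Δλ/2)=0.5137176938; c=2·atan2(√a, √(1-a))=1.598235157; dist=6371·c=10182.356 ≈ 10182.4 km; running total=69630.8 km
Leg 6 bearing: y=sinΔλ·cosφ2=-0.73834874, x=cosφ1·sinφ2-sinφ1·cosφ2·cosΔλ=0.67386084; θ=atan2(y, x)=-47.6146° <0 so +360° → 312.3854° ≈ 312.4°
Leg 7: φ1=0.7047866, φ2=0.3330472, Δφ=-0.3717394, Δλ=1.3375348 rad; a=sin²(Δφ/2)+cosφ1·cosφ2·sin²(Δλ/2)=0.3108953390; c=2·atan2(√a, √(1-a))=1.182935159; dist=6371·c=7536.480 ≈ 7536.5 km; running total=77167.3 km
Leg 7 bearing: y=sinΔλ·cosφ2=0.91945635, x=cosφ1·sinφ2-sinφ1·cosφ2·cosΔλ=0.10750688; θ=atan2(y, x)=83.3310° ≈ 83.3°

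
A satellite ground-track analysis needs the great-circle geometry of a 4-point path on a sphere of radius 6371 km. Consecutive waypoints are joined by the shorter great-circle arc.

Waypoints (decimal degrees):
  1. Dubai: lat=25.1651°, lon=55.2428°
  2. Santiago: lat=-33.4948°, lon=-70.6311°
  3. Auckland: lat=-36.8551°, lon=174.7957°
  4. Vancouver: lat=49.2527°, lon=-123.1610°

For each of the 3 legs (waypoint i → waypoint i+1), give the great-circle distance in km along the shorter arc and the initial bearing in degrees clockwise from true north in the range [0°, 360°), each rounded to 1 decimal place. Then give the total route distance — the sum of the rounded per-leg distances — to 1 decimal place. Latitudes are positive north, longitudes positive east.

Leg 1: φ1=0.4392139, φ2=-0.5845945, Δφ=-1.0238084, Δλ=-2.1969140 rad; a=sin²(Δφ/2)+cosφ1·cosφ2·sin²(Δλ/2)=0.8384863876; c=2·atan2(√a, √(1-a))=2.314438108; dist=6371·c=14745.285 ≈ 14745.3 km; running total=14745.3 km
Leg 1 bearing: y=sinΔλ·cosφ2=-0.67574550, x=cosφ1·sinφ2-sinφ1·cosφ2·cosΔλ=-0.29167771; θ=atan2(y, x)=-113.3469° <0 so +360° → 246.6531° ≈ 246.7°
Leg 2: φ1=-0.5845945, φ2=-0.6432428, Δφ=-0.0586483, Δλ=4.2835057 rad; a=sin²(Δφ/2)+cosφ1·cosφ2·sin²(Δλ/2)=0.4732442098; c=2·atan2(√a, √(1-a))=1.517259175; dist=6371·c=9666.458 ≈ 9666.5 km; running total=24411.8 km
Leg 2 bearing: y=sinΔλ·cosφ2=-0.72768548, x=cosφ1·sinφ2-sinφ1·cosφ2·cosΔλ=-0.68382041; θ=atan2(y, x)=-133.2200° <0 so +360° → 226.7800° ≈ 226.8°
Leg 3: φ1=-0.6432428, φ2=0.8596218, Δφ=1.5028646, Δλ=-5.2003254 rad; a=sin²(Δφ/2)+cosφ1·cosφ2·sin²(Δλ/2)=0.6047768451; c=2·atan2(√a, √(1-a))=1.781914820; dist=6371·c=11352.579 ≈ 11352.6 km; running total=35764.4 km
Leg 3 bearing: y=sinΔλ·cosφ2=0.57655255, x=cosφ1·sinφ2-sinφ1·cosφ2·cosΔλ=0.78973059; θ=atan2(y, x)=36.1318° ≈ 36.1°

Leg 1: dist=14745.3 km, bearing=246.7°
Leg 2: dist=9666.5 km, bearing=226.8°
Leg 3: dist=11352.6 km, bearing=36.1°
Total: 35764.4 km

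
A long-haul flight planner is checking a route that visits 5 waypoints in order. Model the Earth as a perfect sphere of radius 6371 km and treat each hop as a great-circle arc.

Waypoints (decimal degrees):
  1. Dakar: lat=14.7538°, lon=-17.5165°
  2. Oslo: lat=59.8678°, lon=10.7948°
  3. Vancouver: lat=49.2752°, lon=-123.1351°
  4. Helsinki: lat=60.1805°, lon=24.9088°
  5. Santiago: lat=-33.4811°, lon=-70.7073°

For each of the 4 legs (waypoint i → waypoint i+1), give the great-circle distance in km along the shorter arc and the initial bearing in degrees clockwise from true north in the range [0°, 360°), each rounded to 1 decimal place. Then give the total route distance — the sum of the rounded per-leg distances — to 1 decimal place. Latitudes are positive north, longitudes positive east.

Leg 1: φ1=0.2575024, φ2=1.0448902, Δφ=0.7873878, Δλ=0.4941254 rad; a=sin²(Δφ/2)+cosφ1·cosφ2·sin²(Δλ/2)=0.1761843330; c=2·atan2(√a, √(1-a))=0.866324687; dist=6371·c=5519.355 ≈ 5519.4 km; running total=5519.4 km
Leg 1 bearing: y=sinΔλ·cosφ2=0.23807796, x=cosφ1·sinφ2-sinφ1·cosφ2·cosΔλ=0.72380421; θ=atan2(y, x)=18.2074° ≈ 18.2°
Leg 2: φ1=1.0448902, φ2=0.8600145, Δφ=-0.1848757, Δλ=-2.3375177 rad; a=sin²(Δφ/2)+cosφ1·cosφ2·sin²(Δλ/2)=0.2858901574; c=2·atan2(√a, √(1-a))=1.128274555; dist=6371·c=7188.237 ≈ 7188.2 km; running total=12707.6 km
Leg 2 bearing: y=sinΔλ·cosφ2=-0.46987049, x=cosφ1·sinφ2-sinφ1·cosφ2·cosΔλ=0.77191296; θ=atan2(y, x)=-31.3293° <0 so +360° → 328.6707° ≈ 328.7°
Leg 3: φ1=0.8600145, φ2=1.0503479, Δφ=0.1903334, Δλ=2.5838535 rad; a=sin²(Δφ/2)+cosφ1·cosφ2·sin²(Δλ/2)=0.3088778565; c=2·atan2(√a, √(1-a))=1.178572526; dist=6371·c=7508.686 ≈ 7508.7 km; running total=20216.3 km
Leg 3 bearing: y=sinΔλ·cosφ2=0.26318937, x=cosφ1·sinφ2-sinφ1·cosφ2·cosΔλ=0.88578816; θ=atan2(y, x)=16.5480° ≈ 16.5°
Leg 4: φ1=1.0503479, φ2=-0.5843554, Δφ=-1.6347033, Δλ=-1.6688158 rad; a=sin²(Δφ/2)+cosφ1·cosφ2·sin²(Δλ/2)=0.7596044499; c=2·atan2(√a, √(1-a))=2.116721372; dist=6371·c=13485.632 ≈ 13485.6 km; running total=33701.9 km
Leg 4 bearing: y=sinΔλ·cosφ2=-0.83006427, x=cosφ1·sinφ2-sinφ1·cosφ2·cosΔλ=-0.20350782; θ=atan2(y, x)=-103.7756° <0 so +360° → 256.2244° ≈ 256.2°

Leg 1: dist=5519.4 km, bearing=18.2°
Leg 2: dist=7188.2 km, bearing=328.7°
Leg 3: dist=7508.7 km, bearing=16.5°
Leg 4: dist=13485.6 km, bearing=256.2°
Total: 33701.9 km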